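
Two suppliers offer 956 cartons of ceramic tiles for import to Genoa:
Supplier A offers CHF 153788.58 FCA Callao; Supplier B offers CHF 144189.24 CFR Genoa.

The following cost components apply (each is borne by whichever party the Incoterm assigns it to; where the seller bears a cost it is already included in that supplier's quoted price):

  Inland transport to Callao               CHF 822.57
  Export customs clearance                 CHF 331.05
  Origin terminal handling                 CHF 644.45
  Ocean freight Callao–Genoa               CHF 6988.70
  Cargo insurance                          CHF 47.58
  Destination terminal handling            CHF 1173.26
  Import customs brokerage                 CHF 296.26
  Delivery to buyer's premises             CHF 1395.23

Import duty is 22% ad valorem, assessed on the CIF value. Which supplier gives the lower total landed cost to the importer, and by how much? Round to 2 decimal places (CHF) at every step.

Supplier A (FCA):
CIF value = FCA price + origin terminal + freight + insurance = 153788.58 + 644.45 + 6988.70 + 47.58 = 161469.31
Import duty = 161469.31 × 22% = 35523.25
Buyer bears (A): 644.45 + 6988.70 + 47.58 + 1173.26 + 296.26 + 1395.23 = 10545.48
Landed cost (A) = invoice 153788.58 + 10545.48 + duty 35523.25 = 199857.31
Supplier B (CFR):
CIF value = CFR price + insurance = 144189.24 + 47.58 = 144236.82
Import duty = 144236.82 × 22% = 31732.10
Buyer bears (B): 47.58 + 1173.26 + 296.26 + 1395.23 = 2912.33
Landed cost (B) = invoice 144189.24 + 2912.33 + duty 31732.10 = 178833.67
Difference = |199857.31 − 178833.67| = 21023.64

Supplier B is cheaper by CHF 21023.64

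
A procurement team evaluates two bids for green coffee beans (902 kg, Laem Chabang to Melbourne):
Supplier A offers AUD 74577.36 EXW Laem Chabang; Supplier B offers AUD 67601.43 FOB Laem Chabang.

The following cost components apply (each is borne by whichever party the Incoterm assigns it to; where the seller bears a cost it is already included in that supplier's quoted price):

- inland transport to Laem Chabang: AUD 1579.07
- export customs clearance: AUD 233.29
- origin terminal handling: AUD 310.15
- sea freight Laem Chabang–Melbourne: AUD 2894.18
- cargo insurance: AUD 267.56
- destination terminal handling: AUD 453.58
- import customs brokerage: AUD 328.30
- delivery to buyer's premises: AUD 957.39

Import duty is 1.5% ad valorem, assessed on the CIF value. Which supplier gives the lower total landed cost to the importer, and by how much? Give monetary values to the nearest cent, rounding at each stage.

Supplier B is cheaper by AUD 9234.91

Supplier A (EXW):
CIF value = EXW price + inland to port + export clearance + origin terminal + freight + insurance = 74577.36 + 1579.07 + 233.29 + 310.15 + 2894.18 + 267.56 = 79861.61
Import duty = 79861.61 × 1.5% = 1197.92
Buyer bears (A): 1579.07 + 233.29 + 310.15 + 2894.18 + 267.56 + 453.58 + 328.30 + 957.39 = 7023.52
Landed cost (A) = invoice 74577.36 + 7023.52 + duty 1197.92 = 82798.80
Supplier B (FOB):
CIF value = FOB price + freight + insurance = 67601.43 + 2894.18 + 267.56 = 70763.17
Import duty = 70763.17 × 1.5% = 1061.45
Buyer bears (B): 2894.18 + 267.56 + 453.58 + 328.30 + 957.39 = 4901.01
Landed cost (B) = invoice 67601.43 + 4901.01 + duty 1061.45 = 73563.89
Difference = |82798.80 − 73563.89| = 9234.91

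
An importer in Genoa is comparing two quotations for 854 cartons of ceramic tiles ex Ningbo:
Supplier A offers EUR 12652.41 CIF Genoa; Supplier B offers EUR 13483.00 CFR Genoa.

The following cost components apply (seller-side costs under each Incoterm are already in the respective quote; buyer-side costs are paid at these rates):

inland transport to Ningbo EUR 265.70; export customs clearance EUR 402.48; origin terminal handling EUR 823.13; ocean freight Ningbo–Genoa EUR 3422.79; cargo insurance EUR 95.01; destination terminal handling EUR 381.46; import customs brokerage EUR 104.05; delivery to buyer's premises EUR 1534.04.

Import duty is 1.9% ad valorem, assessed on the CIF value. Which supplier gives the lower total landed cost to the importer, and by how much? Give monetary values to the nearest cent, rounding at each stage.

Supplier A is cheaper by EUR 943.18

Supplier A (CIF):
The CIF price already equals the CIF value: 12652.41
Import duty = 12652.41 × 1.9% = 240.40
Buyer bears (A): 381.46 + 104.05 + 1534.04 = 2019.55
Landed cost (A) = invoice 12652.41 + 2019.55 + duty 240.40 = 14912.36
Supplier B (CFR):
CIF value = CFR price + insurance = 13483.00 + 95.01 = 13578.01
Import duty = 13578.01 × 1.9% = 257.98
Buyer bears (B): 95.01 + 381.46 + 104.05 + 1534.04 = 2114.56
Landed cost (B) = invoice 13483.00 + 2114.56 + duty 257.98 = 15855.54
Difference = |14912.36 − 15855.54| = 943.18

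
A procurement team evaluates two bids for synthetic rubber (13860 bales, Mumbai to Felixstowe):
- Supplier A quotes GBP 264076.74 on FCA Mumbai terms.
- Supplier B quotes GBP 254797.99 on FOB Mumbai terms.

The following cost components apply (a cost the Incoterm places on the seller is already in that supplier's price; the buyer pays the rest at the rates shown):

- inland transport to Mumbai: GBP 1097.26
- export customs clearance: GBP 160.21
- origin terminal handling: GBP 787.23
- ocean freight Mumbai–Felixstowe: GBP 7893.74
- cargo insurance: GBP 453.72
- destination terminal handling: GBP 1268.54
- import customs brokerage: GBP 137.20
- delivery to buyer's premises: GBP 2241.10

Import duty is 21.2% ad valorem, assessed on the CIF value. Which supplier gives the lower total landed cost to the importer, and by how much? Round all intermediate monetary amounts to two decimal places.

Supplier A (FCA):
CIF value = FCA price + origin terminal + freight + insurance = 264076.74 + 787.23 + 7893.74 + 453.72 = 273211.43
Import duty = 273211.43 × 21.2% = 57920.82
Buyer bears (A): 787.23 + 7893.74 + 453.72 + 1268.54 + 137.20 + 2241.10 = 12781.53
Landed cost (A) = invoice 264076.74 + 12781.53 + duty 57920.82 = 334779.09
Supplier B (FOB):
CIF value = FOB price + freight + insurance = 254797.99 + 7893.74 + 453.72 = 263145.45
Import duty = 263145.45 × 21.2% = 55786.84
Buyer bears (B): 7893.74 + 453.72 + 1268.54 + 137.20 + 2241.10 = 11994.30
Landed cost (B) = invoice 254797.99 + 11994.30 + duty 55786.84 = 322579.13
Difference = |334779.09 − 322579.13| = 12199.96

Supplier B is cheaper by GBP 12199.96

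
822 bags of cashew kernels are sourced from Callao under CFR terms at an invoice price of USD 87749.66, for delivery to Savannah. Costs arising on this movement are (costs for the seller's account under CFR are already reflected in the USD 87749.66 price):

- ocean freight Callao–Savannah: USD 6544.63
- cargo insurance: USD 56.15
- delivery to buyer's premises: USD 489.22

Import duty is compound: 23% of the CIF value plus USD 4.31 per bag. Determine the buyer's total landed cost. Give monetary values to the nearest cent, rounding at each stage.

CFR: the seller pays costs through ocean freight to the destination port, but not insurance.
Already in the invoice (seller's account under CFR): freight — exclude.
CIF value = CFR price + insurance = 87749.66 + 56.15 = 87805.81
Ad valorem component: 87805.81 × 23% = 20195.34
Specific component: 822 × 4.31 = 3542.82
Import duty = 20195.34 + 3542.82 = 23738.16
Buyer bears: insurance 56.15 + delivery 489.22 + duty 23738.16 = 24283.53
Landed cost = invoice 87749.66 + 24283.53 = 112033.19

Total landed cost: USD 112033.19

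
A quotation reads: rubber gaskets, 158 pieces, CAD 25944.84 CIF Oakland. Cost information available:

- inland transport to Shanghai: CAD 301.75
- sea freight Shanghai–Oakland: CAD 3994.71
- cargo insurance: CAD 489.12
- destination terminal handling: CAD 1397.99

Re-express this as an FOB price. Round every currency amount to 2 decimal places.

Not relevant to the conversion: inland to port — on the seller under both CIF and FOB; already in the CIF price and stays in the FOB price. destination terminal — on the buyer under both terms; not part of either seller's price.
From CIF to FOB, the seller no longer bears: freight, insurance.
FOB price = 25944.84 − 3994.71 − 489.12 = 21461.01

FOB price: CAD 21461.01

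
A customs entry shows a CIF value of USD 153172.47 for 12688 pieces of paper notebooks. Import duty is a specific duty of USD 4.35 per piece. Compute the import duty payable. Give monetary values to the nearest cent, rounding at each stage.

Import duty: USD 55192.80

Import duty = 12688 × 4.35 = 55192.80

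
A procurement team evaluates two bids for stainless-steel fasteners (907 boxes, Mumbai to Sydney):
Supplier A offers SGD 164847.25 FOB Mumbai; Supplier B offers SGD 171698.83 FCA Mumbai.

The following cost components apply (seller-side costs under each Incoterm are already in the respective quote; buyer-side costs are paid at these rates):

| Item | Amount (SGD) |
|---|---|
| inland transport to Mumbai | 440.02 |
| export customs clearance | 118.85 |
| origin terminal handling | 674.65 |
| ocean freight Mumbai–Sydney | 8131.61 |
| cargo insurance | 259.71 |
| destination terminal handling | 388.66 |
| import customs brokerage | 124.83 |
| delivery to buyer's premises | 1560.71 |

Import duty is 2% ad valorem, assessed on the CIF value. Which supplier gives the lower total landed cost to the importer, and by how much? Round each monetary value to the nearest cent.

Supplier A is cheaper by SGD 7676.76

Supplier A (FOB):
CIF value = FOB price + freight + insurance = 164847.25 + 8131.61 + 259.71 = 173238.57
Import duty = 173238.57 × 2% = 3464.77
Buyer bears (A): 8131.61 + 259.71 + 388.66 + 124.83 + 1560.71 = 10465.52
Landed cost (A) = invoice 164847.25 + 10465.52 + duty 3464.77 = 178777.54
Supplier B (FCA):
CIF value = FCA price + origin terminal + freight + insurance = 171698.83 + 674.65 + 8131.61 + 259.71 = 180764.80
Import duty = 180764.80 × 2% = 3615.30
Buyer bears (B): 674.65 + 8131.61 + 259.71 + 388.66 + 124.83 + 1560.71 = 11140.17
Landed cost (B) = invoice 171698.83 + 11140.17 + duty 3615.30 = 186454.30
Difference = |178777.54 − 186454.30| = 7676.76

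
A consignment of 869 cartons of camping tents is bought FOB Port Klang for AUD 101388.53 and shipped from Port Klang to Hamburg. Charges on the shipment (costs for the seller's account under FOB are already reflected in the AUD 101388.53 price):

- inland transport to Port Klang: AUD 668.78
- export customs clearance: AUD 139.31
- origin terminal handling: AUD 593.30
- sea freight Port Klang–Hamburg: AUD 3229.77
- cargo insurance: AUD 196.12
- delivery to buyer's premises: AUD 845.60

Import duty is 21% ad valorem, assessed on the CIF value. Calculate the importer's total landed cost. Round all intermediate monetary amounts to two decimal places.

Total landed cost: AUD 127671.05

FOB: the seller bears costs until goods are on board at the origin port; the buyer bears freight, insurance and all costs thereafter.
Already in the invoice (seller's account under FOB): inland to port, export clearance, origin terminal — exclude.
CIF value = FOB price + freight + insurance = 101388.53 + 3229.77 + 196.12 = 104814.42
Import duty = 104814.42 × 21% = 22011.03
Buyer bears: freight 3229.77 + insurance 196.12 + delivery 845.60 + duty 22011.03 = 26282.52
Landed cost = invoice 101388.53 + 26282.52 = 127671.05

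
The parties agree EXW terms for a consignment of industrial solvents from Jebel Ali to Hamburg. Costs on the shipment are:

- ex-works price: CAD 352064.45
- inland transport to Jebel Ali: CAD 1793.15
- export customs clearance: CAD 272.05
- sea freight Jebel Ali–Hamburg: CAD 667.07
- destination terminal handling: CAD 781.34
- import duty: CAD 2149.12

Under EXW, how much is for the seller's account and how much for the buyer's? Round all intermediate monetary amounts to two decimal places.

EXW: the seller makes goods available at their premises; the buyer bears all onward costs.
Seller's account: goods 352064.45 = 352064.45
Buyer's account: inland to port 1793.15 + export clearance 272.05 + freight 667.07 + destination terminal 781.34 + duty 2149.12 = 5662.73

Seller: CAD 352064.45; buyer: CAD 5662.73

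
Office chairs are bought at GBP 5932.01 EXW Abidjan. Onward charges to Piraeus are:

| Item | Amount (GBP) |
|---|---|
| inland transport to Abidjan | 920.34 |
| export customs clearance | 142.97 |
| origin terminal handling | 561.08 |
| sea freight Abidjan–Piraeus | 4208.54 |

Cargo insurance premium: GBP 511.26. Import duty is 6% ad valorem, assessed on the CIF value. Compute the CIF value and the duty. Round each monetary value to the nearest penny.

CIF value: GBP 12276.20; import duty: GBP 736.57

CIF = EXW price + pre-shipment costs + freight + insurance
CIF = 5932.01 + 920.34 + 142.97 + 561.08 + 4208.54 + 511.26 = 12276.20
Import duty = 12276.20 × 6% = 736.57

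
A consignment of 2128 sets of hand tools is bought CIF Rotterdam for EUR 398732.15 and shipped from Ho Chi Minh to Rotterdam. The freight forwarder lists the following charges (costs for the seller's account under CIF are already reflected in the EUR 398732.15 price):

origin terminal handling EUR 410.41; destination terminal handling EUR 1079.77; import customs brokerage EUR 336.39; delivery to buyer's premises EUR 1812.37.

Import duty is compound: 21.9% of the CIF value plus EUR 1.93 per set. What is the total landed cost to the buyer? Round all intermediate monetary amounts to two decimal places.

CIF: the seller pays costs through ocean freight and marine insurance to the destination port.
Already in the invoice (seller's account under CIF): origin terminal — exclude.
The CIF price already equals the CIF value: 398732.15
Ad valorem component: 398732.15 × 21.9% = 87322.34
Specific component: 2128 × 1.93 = 4107.04
Import duty = 87322.34 + 4107.04 = 91429.38
Buyer bears: destination terminal 1079.77 + brokerage 336.39 + delivery 1812.37 + duty 91429.38 = 94657.91
Landed cost = invoice 398732.15 + 94657.91 = 493390.06

Total landed cost: EUR 493390.06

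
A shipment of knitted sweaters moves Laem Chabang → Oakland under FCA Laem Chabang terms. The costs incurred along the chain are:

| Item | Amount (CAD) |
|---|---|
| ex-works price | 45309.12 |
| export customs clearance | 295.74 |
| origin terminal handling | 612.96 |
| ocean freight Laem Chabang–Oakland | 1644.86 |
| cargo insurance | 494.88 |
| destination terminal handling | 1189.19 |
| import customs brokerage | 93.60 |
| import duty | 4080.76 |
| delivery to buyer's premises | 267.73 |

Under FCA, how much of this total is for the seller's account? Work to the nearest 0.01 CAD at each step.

FCA: the seller delivers export-cleared goods to the carrier; the buyer bears costs from that point.
Seller's account: goods 45309.12 + export clearance 295.74 = 45604.86
Buyer's account: origin terminal 612.96 + freight 1644.86 + insurance 494.88 + destination terminal 1189.19 + brokerage 93.60 + duty 4080.76 + delivery 267.73 = 8383.98

Seller's account: CAD 45604.86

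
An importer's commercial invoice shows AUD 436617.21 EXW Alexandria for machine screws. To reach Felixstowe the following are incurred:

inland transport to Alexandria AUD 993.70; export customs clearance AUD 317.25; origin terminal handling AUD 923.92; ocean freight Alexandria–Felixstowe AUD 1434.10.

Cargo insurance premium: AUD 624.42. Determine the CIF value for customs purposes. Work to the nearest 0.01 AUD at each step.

CIF = EXW price + pre-shipment costs + freight + insurance
CIF = 436617.21 + 993.70 + 317.25 + 923.92 + 1434.10 + 624.42 = 440910.60

CIF value: AUD 440910.60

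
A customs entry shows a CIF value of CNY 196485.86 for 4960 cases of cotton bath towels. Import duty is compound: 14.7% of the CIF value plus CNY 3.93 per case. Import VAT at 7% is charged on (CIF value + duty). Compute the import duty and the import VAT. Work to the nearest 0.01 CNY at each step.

Ad valorem component: 196485.86 × 14.7% = 28883.42
Specific component: 4960 × 3.93 = 19492.80
Import duty = 28883.42 + 19492.80 = 48376.22
VAT base = CIF + duty = 196485.86 + 48376.22 = 244862.08
Import VAT = 244862.08 × 7% = 17140.35

Import duty: CNY 48376.22; import VAT: CNY 17140.35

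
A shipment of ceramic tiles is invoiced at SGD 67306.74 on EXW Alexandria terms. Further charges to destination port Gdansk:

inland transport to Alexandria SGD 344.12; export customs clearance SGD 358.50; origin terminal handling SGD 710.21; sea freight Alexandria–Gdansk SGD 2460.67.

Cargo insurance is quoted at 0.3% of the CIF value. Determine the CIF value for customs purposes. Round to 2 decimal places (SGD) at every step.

CIF value: SGD 71394.42

Let C be the CIF value. C = EXW price + pre-shipment costs + freight + 0.3% × C
C − 0.3% × C = 67306.74 + 344.12 + 358.50 + 710.21 + 2460.67
0.997 × C = 71180.24
C = 71180.24 / 0.997 = 71394.42
Insurance premium = 0.3% × 71394.42 = 214.18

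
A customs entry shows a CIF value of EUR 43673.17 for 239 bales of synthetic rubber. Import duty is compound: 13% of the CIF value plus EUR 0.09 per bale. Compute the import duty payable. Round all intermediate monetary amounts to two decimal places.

Ad valorem component: 43673.17 × 13% = 5677.51
Specific component: 239 × 0.09 = 21.51
Import duty = 5677.51 + 21.51 = 5699.02

Import duty: EUR 5699.02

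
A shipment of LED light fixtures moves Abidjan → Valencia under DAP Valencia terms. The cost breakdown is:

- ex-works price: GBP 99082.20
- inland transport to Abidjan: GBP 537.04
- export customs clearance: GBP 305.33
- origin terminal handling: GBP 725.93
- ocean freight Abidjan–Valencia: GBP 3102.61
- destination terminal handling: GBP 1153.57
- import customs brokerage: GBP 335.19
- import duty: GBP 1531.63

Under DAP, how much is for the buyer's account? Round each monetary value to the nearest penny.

Buyer's account: GBP 1866.82

DAP: the seller bears all costs to the named destination except import duty and clearance.
Seller's account: goods 99082.20 + inland to port 537.04 + export clearance 305.33 + origin terminal 725.93 + freight 3102.61 + destination terminal 1153.57 = 104906.68
Buyer's account: brokerage 335.19 + duty 1531.63 = 1866.82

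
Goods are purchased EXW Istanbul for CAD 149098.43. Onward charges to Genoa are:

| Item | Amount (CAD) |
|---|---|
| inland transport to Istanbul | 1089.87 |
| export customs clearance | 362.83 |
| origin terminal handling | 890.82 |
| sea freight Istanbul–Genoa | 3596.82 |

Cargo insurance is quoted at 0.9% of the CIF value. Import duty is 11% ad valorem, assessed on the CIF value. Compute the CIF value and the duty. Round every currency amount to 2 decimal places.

CIF value: CAD 156446.79; import duty: CAD 17209.15

Let C be the CIF value. C = EXW price + pre-shipment costs + freight + 0.9% × C
C − 0.9% × C = 149098.43 + 1089.87 + 362.83 + 890.82 + 3596.82
0.991 × C = 155038.77
C = 155038.77 / 0.991 = 156446.79
Insurance premium = 0.9% × 156446.79 = 1408.02
Import duty = 156446.79 × 11% = 17209.15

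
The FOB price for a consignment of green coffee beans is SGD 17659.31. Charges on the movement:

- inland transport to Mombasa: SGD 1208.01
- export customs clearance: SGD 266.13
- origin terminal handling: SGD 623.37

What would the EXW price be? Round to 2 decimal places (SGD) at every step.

EXW price: SGD 15561.80

From FOB to EXW, the seller no longer bears: inland to port, export clearance, origin terminal.
EXW price = 17659.31 − 1208.01 − 266.13 − 623.37 = 15561.80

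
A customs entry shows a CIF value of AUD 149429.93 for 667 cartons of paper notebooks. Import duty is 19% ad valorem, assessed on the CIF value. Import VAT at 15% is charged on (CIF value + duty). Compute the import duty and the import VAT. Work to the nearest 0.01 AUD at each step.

Import duty: AUD 28391.69; import VAT: AUD 26673.24

Import duty = 149429.93 × 19% = 28391.69
VAT base = CIF + duty = 149429.93 + 28391.69 = 177821.62
Import VAT = 177821.62 × 15% = 26673.24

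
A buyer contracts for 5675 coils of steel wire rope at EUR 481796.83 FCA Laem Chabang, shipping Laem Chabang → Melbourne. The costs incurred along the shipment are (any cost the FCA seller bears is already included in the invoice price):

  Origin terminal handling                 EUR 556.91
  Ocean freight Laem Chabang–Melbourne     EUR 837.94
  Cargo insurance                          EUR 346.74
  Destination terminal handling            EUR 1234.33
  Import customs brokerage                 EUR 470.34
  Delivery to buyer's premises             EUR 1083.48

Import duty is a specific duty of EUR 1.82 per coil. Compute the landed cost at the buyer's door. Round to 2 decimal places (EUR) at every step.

FCA: the seller delivers export-cleared goods to the carrier; the buyer bears costs from that point.
CIF value = FCA price + origin terminal + freight + insurance = 481796.83 + 556.91 + 837.94 + 346.74 = 483538.42
Import duty = 5675 × 1.82 = 10328.50
Buyer bears: origin terminal 556.91 + freight 837.94 + insurance 346.74 + destination terminal 1234.33 + brokerage 470.34 + delivery 1083.48 + duty 10328.50 = 14858.24
Landed cost = invoice 481796.83 + 14858.24 = 496655.07

Total landed cost: EUR 496655.07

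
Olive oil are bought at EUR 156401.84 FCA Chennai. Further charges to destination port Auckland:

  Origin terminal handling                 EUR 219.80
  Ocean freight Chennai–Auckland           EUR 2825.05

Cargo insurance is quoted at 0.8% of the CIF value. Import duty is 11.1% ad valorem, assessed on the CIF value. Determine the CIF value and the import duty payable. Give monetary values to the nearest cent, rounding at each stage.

CIF value: EUR 160732.55; import duty: EUR 17841.31

Let C be the CIF value. C = FCA price + pre-shipment costs + freight + 0.8% × C
C − 0.8% × C = 156401.84 + 219.80 + 2825.05
0.992 × C = 159446.69
C = 159446.69 / 0.992 = 160732.55
Insurance premium = 0.8% × 160732.55 = 1285.86
Import duty = 160732.55 × 11.1% = 17841.31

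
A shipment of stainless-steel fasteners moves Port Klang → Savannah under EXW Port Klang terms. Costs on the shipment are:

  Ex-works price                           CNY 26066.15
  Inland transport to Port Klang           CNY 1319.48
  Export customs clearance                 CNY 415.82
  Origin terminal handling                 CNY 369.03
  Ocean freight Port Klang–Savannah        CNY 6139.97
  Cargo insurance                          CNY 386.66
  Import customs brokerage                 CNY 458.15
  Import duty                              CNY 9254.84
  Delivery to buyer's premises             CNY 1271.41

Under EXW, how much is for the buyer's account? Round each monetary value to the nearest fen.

Buyer's account: CNY 19615.36

EXW: the seller makes goods available at their premises; the buyer bears all onward costs.
Seller's account: goods 26066.15 = 26066.15
Buyer's account: inland to port 1319.48 + export clearance 415.82 + origin terminal 369.03 + freight 6139.97 + insurance 386.66 + brokerage 458.15 + duty 9254.84 + delivery 1271.41 = 19615.36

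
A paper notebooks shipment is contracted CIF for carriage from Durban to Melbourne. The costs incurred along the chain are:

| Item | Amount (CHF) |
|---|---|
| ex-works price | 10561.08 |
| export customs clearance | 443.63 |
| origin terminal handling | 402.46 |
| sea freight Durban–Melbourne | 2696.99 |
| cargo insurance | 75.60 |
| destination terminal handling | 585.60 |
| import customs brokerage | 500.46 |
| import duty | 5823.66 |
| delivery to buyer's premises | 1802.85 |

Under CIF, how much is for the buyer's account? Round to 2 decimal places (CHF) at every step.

Buyer's account: CHF 8712.57

CIF: the seller pays costs through ocean freight and marine insurance to the destination port.
Seller's account: goods 10561.08 + export clearance 443.63 + origin terminal 402.46 + freight 2696.99 + insurance 75.60 = 14179.76
Buyer's account: destination terminal 585.60 + brokerage 500.46 + duty 5823.66 + delivery 1802.85 = 8712.57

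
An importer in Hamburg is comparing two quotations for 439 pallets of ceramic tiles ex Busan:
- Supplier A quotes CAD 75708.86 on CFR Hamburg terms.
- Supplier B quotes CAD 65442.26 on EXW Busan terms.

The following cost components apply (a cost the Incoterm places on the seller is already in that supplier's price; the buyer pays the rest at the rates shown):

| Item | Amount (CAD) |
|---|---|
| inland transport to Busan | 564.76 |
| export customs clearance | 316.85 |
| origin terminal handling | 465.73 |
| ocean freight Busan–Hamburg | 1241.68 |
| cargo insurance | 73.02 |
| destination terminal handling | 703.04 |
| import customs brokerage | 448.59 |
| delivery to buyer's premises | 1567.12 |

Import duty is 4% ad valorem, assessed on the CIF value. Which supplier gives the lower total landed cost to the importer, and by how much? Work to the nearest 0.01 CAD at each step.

Supplier A (CFR):
CIF value = CFR price + insurance = 75708.86 + 73.02 = 75781.88
Import duty = 75781.88 × 4% = 3031.28
Buyer bears (A): 73.02 + 703.04 + 448.59 + 1567.12 = 2791.77
Landed cost (A) = invoice 75708.86 + 2791.77 + duty 3031.28 = 81531.91
Supplier B (EXW):
CIF value = EXW price + inland to port + export clearance + origin terminal + freight + insurance = 65442.26 + 564.76 + 316.85 + 465.73 + 1241.68 + 73.02 = 68104.30
Import duty = 68104.30 × 4% = 2724.17
Buyer bears (B): 564.76 + 316.85 + 465.73 + 1241.68 + 73.02 + 703.04 + 448.59 + 1567.12 = 5380.79
Landed cost (B) = invoice 65442.26 + 5380.79 + duty 2724.17 = 73547.22
Difference = |81531.91 − 73547.22| = 7984.69

Supplier B is cheaper by CAD 7984.69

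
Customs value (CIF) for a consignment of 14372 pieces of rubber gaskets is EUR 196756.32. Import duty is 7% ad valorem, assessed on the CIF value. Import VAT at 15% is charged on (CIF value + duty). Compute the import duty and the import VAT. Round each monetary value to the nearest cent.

Import duty: EUR 13772.94; import VAT: EUR 31579.39

Import duty = 196756.32 × 7% = 13772.94
VAT base = CIF + duty = 196756.32 + 13772.94 = 210529.26
Import VAT = 210529.26 × 15% = 31579.39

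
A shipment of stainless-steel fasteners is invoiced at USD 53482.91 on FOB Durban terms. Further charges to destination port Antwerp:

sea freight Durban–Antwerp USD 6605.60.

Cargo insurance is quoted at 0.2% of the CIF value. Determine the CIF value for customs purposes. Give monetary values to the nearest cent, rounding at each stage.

Let C be the CIF value. C = FOB price + freight + 0.2% × C
C − 0.2% × C = 53482.91 + 6605.60
0.998 × C = 60088.51
C = 60088.51 / 0.998 = 60208.93
Insurance premium = 0.2% × 60208.93 = 120.42

CIF value: USD 60208.93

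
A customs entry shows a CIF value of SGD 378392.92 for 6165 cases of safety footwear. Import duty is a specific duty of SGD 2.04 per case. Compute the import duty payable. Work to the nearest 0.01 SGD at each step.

Import duty: SGD 12576.60

Import duty = 6165 × 2.04 = 12576.60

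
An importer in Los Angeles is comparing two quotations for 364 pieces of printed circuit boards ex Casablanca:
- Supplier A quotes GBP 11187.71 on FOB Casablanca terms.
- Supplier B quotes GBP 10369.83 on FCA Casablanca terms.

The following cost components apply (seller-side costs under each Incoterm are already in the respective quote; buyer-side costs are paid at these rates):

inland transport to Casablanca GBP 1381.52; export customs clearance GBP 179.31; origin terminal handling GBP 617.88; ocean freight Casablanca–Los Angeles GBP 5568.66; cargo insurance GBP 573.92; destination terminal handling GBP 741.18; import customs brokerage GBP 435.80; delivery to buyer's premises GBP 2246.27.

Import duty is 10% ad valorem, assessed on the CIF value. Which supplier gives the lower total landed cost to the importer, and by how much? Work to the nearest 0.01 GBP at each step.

Supplier B is cheaper by GBP 220.00

Supplier A (FOB):
CIF value = FOB price + freight + insurance = 11187.71 + 5568.66 + 573.92 = 17330.29
Import duty = 17330.29 × 10% = 1733.03
Buyer bears (A): 5568.66 + 573.92 + 741.18 + 435.80 + 2246.27 = 9565.83
Landed cost (A) = invoice 11187.71 + 9565.83 + duty 1733.03 = 22486.57
Supplier B (FCA):
CIF value = FCA price + origin terminal + freight + insurance = 10369.83 + 617.88 + 5568.66 + 573.92 = 17130.29
Import duty = 17130.29 × 10% = 1713.03
Buyer bears (B): 617.88 + 5568.66 + 573.92 + 741.18 + 435.80 + 2246.27 = 10183.71
Landed cost (B) = invoice 10369.83 + 10183.71 + duty 1713.03 = 22266.57
Difference = |22486.57 − 22266.57| = 220.00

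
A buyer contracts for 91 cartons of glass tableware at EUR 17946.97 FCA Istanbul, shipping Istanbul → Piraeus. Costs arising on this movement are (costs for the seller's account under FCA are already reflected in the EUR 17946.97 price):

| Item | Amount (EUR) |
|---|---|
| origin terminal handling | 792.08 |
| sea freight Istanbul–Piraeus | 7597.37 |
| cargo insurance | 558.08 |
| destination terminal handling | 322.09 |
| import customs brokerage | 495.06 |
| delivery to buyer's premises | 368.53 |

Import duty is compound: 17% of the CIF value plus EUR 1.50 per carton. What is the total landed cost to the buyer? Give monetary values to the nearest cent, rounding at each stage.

Total landed cost: EUR 32788.75

FCA: the seller delivers export-cleared goods to the carrier; the buyer bears costs from that point.
CIF value = FCA price + origin terminal + freight + insurance = 17946.97 + 792.08 + 7597.37 + 558.08 = 26894.50
Ad valorem component: 26894.50 × 17% = 4572.07
Specific component: 91 × 1.50 = 136.50
Import duty = 4572.07 + 136.50 = 4708.57
Buyer bears: origin terminal 792.08 + freight 7597.37 + insurance 558.08 + destination terminal 322.09 + brokerage 495.06 + delivery 368.53 + duty 4708.57 = 14841.78
Landed cost = invoice 17946.97 + 14841.78 = 32788.75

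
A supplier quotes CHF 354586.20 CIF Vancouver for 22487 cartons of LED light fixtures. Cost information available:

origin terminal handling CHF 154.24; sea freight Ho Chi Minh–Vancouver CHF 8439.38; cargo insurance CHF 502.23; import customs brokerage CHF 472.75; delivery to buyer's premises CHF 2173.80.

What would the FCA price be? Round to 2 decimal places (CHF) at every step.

FCA price: CHF 345490.35

Not relevant to the conversion: delivery, brokerage — on the buyer under both terms; not part of either seller's price.
From CIF to FCA, the seller no longer bears: origin terminal, freight, insurance.
FCA price = 354586.20 − 154.24 − 8439.38 − 502.23 = 345490.35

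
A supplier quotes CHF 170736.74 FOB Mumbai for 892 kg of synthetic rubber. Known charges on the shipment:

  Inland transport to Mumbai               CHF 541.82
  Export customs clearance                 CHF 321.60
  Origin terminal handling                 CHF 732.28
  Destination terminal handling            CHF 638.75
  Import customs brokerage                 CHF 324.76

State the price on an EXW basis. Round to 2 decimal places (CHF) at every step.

EXW price: CHF 169141.04

Not relevant to the conversion: destination terminal, brokerage — on the buyer under both terms; not part of either seller's price.
From FOB to EXW, the seller no longer bears: inland to port, export clearance, origin terminal.
EXW price = 170736.74 − 541.82 − 321.60 − 732.28 = 169141.04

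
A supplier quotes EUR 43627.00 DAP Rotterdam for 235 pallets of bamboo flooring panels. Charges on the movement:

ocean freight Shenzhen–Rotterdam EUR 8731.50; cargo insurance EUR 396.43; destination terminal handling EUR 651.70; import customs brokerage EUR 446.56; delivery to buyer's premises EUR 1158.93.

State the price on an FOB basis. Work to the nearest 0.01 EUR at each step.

FOB price: EUR 32688.44

Not relevant to the conversion: brokerage — on the buyer under both terms; not part of either seller's price.
From DAP to FOB, the seller no longer bears: freight, insurance, destination terminal, delivery.
FOB price = 43627.00 − 8731.50 − 396.43 − 651.70 − 1158.93 = 32688.44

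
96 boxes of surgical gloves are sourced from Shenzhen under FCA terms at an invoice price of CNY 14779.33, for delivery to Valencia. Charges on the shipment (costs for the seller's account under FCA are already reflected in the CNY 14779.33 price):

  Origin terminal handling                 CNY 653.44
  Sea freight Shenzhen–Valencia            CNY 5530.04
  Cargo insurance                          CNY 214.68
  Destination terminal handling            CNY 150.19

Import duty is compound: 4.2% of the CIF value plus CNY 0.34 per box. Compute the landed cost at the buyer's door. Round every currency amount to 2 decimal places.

Total landed cost: CNY 22249.77

FCA: the seller delivers export-cleared goods to the carrier; the buyer bears costs from that point.
CIF value = FCA price + origin terminal + freight + insurance = 14779.33 + 653.44 + 5530.04 + 214.68 = 21177.49
Ad valorem component: 21177.49 × 4.2% = 889.45
Specific component: 96 × 0.34 = 32.64
Import duty = 889.45 + 32.64 = 922.09
Buyer bears: origin terminal 653.44 + freight 5530.04 + insurance 214.68 + destination terminal 150.19 + duty 922.09 = 7470.44
Landed cost = invoice 14779.33 + 7470.44 = 22249.77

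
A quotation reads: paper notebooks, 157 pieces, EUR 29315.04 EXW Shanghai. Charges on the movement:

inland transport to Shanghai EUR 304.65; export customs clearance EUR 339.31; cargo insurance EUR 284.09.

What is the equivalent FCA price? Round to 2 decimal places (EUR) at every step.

Not relevant to the conversion: insurance — on the buyer under both terms; not part of either seller's price.
From EXW to FCA, the seller additionally bears: inland to port, export clearance.
FCA price = 29315.04 + 304.65 + 339.31 = 29959.00

FCA price: EUR 29959.00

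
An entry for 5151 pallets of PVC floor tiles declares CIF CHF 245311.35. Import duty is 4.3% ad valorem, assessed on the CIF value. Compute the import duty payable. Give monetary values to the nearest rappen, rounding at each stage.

Import duty: CHF 10548.39

Import duty = 245311.35 × 4.3% = 10548.39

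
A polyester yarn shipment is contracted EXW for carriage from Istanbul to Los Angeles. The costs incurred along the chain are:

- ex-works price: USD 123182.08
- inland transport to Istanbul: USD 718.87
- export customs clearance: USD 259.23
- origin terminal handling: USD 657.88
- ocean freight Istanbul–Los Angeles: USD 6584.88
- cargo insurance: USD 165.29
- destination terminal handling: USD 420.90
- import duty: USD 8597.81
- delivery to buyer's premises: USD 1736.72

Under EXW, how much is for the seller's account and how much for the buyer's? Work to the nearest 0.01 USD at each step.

EXW: the seller makes goods available at their premises; the buyer bears all onward costs.
Seller's account: goods 123182.08 = 123182.08
Buyer's account: inland to port 718.87 + export clearance 259.23 + origin terminal 657.88 + freight 6584.88 + insurance 165.29 + destination terminal 420.90 + duty 8597.81 + delivery 1736.72 = 19141.58

Seller: USD 123182.08; buyer: USD 19141.58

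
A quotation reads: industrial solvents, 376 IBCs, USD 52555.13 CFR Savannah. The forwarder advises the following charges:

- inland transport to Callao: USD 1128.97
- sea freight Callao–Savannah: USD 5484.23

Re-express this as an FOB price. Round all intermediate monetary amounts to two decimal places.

FOB price: USD 47070.90

Not relevant to the conversion: inland to port — on the seller under both CFR and FOB; already in the CFR price and stays in the FOB price.
From CFR to FOB, the seller no longer bears: freight.
FOB price = 52555.13 − 5484.23 = 47070.90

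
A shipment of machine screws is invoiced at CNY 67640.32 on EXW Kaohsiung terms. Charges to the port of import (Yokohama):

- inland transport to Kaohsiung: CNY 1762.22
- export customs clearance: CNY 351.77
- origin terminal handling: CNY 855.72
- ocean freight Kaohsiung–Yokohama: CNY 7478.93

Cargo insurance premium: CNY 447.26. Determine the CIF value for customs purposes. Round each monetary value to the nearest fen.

CIF = EXW price + pre-shipment costs + freight + insurance
CIF = 67640.32 + 1762.22 + 351.77 + 855.72 + 7478.93 + 447.26 = 78536.22

CIF value: CNY 78536.22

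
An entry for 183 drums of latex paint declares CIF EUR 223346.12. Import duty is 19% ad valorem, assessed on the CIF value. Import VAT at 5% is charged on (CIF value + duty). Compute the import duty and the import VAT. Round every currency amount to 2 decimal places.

Import duty = 223346.12 × 19% = 42435.76
VAT base = CIF + duty = 223346.12 + 42435.76 = 265781.88
Import VAT = 265781.88 × 5% = 13289.09

Import duty: EUR 42435.76; import VAT: EUR 13289.09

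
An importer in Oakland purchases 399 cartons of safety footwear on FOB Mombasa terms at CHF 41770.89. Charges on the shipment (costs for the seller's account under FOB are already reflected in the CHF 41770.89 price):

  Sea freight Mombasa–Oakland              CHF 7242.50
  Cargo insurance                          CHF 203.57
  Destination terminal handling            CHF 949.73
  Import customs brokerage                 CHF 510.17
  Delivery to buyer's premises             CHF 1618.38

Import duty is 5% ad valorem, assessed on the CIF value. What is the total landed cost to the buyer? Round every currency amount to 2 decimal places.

FOB: the seller bears costs until goods are on board at the origin port; the buyer bears freight, insurance and all costs thereafter.
CIF value = FOB price + freight + insurance = 41770.89 + 7242.50 + 203.57 = 49216.96
Import duty = 49216.96 × 5% = 2460.85
Buyer bears: freight 7242.50 + insurance 203.57 + destination terminal 949.73 + brokerage 510.17 + delivery 1618.38 + duty 2460.85 = 12985.20
Landed cost = invoice 41770.89 + 12985.20 = 54756.09

Total landed cost: CHF 54756.09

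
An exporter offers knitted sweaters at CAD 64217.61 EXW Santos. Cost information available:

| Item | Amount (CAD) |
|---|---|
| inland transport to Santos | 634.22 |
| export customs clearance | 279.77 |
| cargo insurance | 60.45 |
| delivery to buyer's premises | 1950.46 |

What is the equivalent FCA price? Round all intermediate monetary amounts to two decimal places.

FCA price: CAD 65131.60

Not relevant to the conversion: delivery, insurance — on the buyer under both terms; not part of either seller's price.
From EXW to FCA, the seller additionally bears: inland to port, export clearance.
FCA price = 64217.61 + 634.22 + 279.77 = 65131.60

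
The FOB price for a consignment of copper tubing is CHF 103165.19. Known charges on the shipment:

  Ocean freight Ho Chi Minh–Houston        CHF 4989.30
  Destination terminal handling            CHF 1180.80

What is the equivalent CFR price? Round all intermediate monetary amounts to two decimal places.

Not relevant to the conversion: destination terminal — on the buyer under both terms; not part of either seller's price.
From FOB to CFR, the seller additionally bears: freight.
CFR price = 103165.19 + 4989.30 = 108154.49

CFR price: CHF 108154.49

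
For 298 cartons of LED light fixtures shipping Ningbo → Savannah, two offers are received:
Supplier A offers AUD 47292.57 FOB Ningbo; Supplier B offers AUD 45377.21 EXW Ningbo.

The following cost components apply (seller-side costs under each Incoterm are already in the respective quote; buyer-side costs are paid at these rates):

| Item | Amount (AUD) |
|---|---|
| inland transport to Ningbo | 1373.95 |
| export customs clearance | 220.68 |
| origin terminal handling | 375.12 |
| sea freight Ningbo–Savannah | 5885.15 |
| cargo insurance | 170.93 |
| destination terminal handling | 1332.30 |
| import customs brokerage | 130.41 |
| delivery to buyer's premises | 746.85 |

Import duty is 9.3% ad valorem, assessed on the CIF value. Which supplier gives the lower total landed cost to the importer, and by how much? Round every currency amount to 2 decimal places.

Supplier A (FOB):
CIF value = FOB price + freight + insurance = 47292.57 + 5885.15 + 170.93 = 53348.65
Import duty = 53348.65 × 9.3% = 4961.42
Buyer bears (A): 5885.15 + 170.93 + 1332.30 + 130.41 + 746.85 = 8265.64
Landed cost (A) = invoice 47292.57 + 8265.64 + duty 4961.42 = 60519.63
Supplier B (EXW):
CIF value = EXW price + inland to port + export clearance + origin terminal + freight + insurance = 45377.21 + 1373.95 + 220.68 + 375.12 + 5885.15 + 170.93 = 53403.04
Import duty = 53403.04 × 9.3% = 4966.48
Buyer bears (B): 1373.95 + 220.68 + 375.12 + 5885.15 + 170.93 + 1332.30 + 130.41 + 746.85 = 10235.39
Landed cost (B) = invoice 45377.21 + 10235.39 + duty 4966.48 = 60579.08
Difference = |60519.63 − 60579.08| = 59.45

Supplier A is cheaper by AUD 59.45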